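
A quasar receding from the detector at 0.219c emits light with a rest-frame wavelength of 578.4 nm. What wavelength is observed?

Relativistic Doppler for wavelength: λ' = λ₀ · √((1 + β)/(1 − β)).
λ' = 578.4 × √(1.2190/0.7810) = 578.4 × 1.24933 ≈ 722.6 nm.

722.6 nm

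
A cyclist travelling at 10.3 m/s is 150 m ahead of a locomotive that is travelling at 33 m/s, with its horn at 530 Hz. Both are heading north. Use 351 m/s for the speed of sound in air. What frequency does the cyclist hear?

568 Hz

The cyclist is ahead, so the locomotive is moving toward it while the cyclist is moving away from the locomotive.
Both move, so f' = f · (v − v_o)/(v − v_s).
f' = 530 × (351 − 10.3)/(351 − 33) = 530 × 340.7/318 ≈ 568 Hz.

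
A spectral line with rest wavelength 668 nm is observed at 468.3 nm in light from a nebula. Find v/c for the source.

λ'/λ₀ = 0.7010 < 1 (blueshift), so the source is approaching.
λ'/λ₀ = √((1 − β)/(1 + β)) for an approaching source ⇒ β = (1 − r²)/(1 + r²) with r = λ'/λ₀.
β = (1 − 0.4915)/(1 + 0.4915) ≈ 0.341.

0.341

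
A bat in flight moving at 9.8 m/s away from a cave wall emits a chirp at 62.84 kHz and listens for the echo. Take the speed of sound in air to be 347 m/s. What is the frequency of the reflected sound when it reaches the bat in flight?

59.4 kHz

The cave wall receives the sound from a moving source: f₁ = f₀ · v/(v + v_e) = 62.84 × 347/356.8 ≈ 61.1 kHz.
On the return leg the bat in flight is a moving observer: f₂ = f₁ · (v − v_e)/v = 61.1 × 337.2/347 ≈ 59.4 kHz.
Equivalently f₂ = f₀ · (v − v_e)/(v + v_e).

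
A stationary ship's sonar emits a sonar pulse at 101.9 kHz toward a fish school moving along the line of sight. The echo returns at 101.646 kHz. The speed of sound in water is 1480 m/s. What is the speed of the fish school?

1.85 m/s

Double Doppler shift off a moving reflector: f₂ = f₀ · (v + u)/(v − u) (u > 0 toward emitter).
Rearranging, u = v · (f₂ − f₀)/(f₂ + f₀) = 1480 × -0.254/203.546 ≈ -1.85 m/s.
So the fish school is moving at 1.85 m/s away from the emitter.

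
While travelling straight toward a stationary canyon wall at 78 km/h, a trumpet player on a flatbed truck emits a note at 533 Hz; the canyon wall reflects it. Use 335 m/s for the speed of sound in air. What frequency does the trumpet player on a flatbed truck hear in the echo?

78 km/h = 21.67 m/s.
The canyon wall receives the sound from a moving source: f₁ = f₀ · v/(v − v_e) = 533 × 335/313.33 ≈ 570 Hz.
On the return leg the trumpet player on a flatbed truck is a moving observer: f₂ = f₁ · (v + v_e)/v = 570 × 356.67/335 ≈ 607 Hz.
Equivalently f₂ = f₀ · (v + v_e)/(v − v_e).

607 Hz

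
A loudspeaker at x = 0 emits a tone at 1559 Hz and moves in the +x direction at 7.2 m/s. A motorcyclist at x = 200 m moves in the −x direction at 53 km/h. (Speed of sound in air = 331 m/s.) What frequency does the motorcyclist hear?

53 km/h = 14.72 m/s.
The observer lies on the +x side, so the source is heading toward the observer and the observer is heading toward the source.
General Doppler shift: f' = f · (v + v_o)/(v − v_s).
f' = 1559 × (331 + 14.72)/(331 − 7.2) = 1559 × 345.72/323.8 ≈ 1665 Hz.

1665 Hz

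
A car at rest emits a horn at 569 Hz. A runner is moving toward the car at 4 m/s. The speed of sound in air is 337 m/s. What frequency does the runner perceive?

Moving observer, stationary source: f' = f · (v + v_o)/v.
f' = 569 × (337 + 4)/337 = 569 × 341/337 ≈ 576 Hz.

576 Hz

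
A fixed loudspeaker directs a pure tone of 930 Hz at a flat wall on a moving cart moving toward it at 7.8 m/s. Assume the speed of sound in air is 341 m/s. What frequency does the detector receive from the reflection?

At the flat wall on a moving cart (a moving observer), f₁ = f₀ · (v + u)/v = 930 × 348.8/341 ≈ 951 Hz.
The reflection then acts as a moving source: f₂ = f₁ · v/(v − u) ≈ 974 Hz.
Equivalently f₂ = f₀ · (v + u)/(v − u).

974 Hz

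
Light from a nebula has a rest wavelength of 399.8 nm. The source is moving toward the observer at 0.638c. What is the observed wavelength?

187.9 nm

Relativistic Doppler for wavelength: λ' = λ₀ · √((1 − β)/(1 + β)).
λ' = 399.8 × √(0.3620/1.6380) = 399.8 × 0.47011 ≈ 187.9 nm.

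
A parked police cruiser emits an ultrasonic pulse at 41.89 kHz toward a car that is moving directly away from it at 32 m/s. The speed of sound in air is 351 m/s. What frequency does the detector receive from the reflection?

34.9 kHz

At the car (a moving observer), f₁ = f₀ · (v − u)/v = 41.89 × 319/351 ≈ 38.1 kHz.
On reflection it acts as a source moving away from the stationary detector: f₂ = f₁ · v/(v + u) = 38.1 × 351/383 ≈ 34.9 kHz.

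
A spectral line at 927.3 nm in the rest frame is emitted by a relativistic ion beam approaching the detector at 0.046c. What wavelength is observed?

Relativistic Doppler for wavelength: λ' = λ₀ · √((1 − β)/(1 + β)).
λ' = 927.3 × √(0.9540/1.0460) = 927.3 × 0.95501 ≈ 885.6 nm.

885.6 nm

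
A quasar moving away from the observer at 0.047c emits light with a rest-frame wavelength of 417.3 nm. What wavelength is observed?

Relativistic Doppler for wavelength: λ' = λ₀ · √((1 + β)/(1 − β)).
λ' = 417.3 × √(1.0470/0.9530) = 417.3 × 1.04816 ≈ 437.4 nm.

437.4 nm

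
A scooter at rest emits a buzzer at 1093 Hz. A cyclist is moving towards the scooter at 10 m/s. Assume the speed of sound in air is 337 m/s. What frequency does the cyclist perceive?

1125 Hz

Moving observer, stationary source: f' = f · (v + v_o)/v.
f' = 1093 × (337 + 10)/337 = 1093 × 347/337 ≈ 1125 Hz.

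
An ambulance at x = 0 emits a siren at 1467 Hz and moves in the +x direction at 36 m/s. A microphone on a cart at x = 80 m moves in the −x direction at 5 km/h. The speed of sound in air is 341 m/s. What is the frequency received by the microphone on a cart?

1647 Hz

5 km/h = 1.389 m/s.
The observer lies on the +x side, so the source is heading toward the observer and the observer is heading toward the source.
Both move, so f' = f · (v + v_o)/(v − v_s).
f' = 1467 × (341 + 1.389)/(341 − 36) = 1467 × 342.39/305 ≈ 1647 Hz.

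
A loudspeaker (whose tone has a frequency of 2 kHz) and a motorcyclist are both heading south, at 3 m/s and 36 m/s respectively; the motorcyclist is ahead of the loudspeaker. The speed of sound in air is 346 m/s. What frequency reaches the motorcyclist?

The motorcyclist is ahead, so the loudspeaker is moving toward it while the motorcyclist is moving away from the loudspeaker.
Both move, so f' = f · (v − v_o)/(v − v_s).
f' = 2 × (346 − 36)/(346 − 3) = 2 × 310/343 ≈ 1.808 kHz.

1.808 kHz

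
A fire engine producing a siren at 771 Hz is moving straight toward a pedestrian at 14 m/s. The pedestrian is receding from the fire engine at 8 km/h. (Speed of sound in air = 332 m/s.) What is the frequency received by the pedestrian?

8 km/h = 2.222 m/s.
General Doppler shift: f' = f · (v − v_o)/(v − v_s).
f' = 771 × (332 − 2.222)/(332 − 14) = 771 × 329.78/318 ≈ 800 Hz.

800 Hz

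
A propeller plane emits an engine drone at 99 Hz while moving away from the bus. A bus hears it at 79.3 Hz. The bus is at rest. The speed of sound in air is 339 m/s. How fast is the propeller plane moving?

f' = f · v/(v + v_s) ⇒ v_s = v · |1 − f/f'|.
v_s = 339 × |1 − 99/79.3| = 339 × 0.2484 ≈ 84 m/s.

84 m/s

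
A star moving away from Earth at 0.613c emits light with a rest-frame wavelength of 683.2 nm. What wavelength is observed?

Relativistic Doppler for wavelength: λ' = λ₀ · √((1 + β)/(1 − β)).
λ' = 683.2 × √(1.6130/0.3870) = 683.2 × 2.04156 ≈ 1394.8 nm.

1394.8 nm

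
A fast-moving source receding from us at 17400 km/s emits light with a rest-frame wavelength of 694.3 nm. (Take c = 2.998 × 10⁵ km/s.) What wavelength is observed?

735.8 nm

β = v/c = 17400/299800 = 0.0580.
Relativistic Doppler for wavelength: λ' = λ₀ · √((1 + β)/(1 − β)).
λ' = 694.3 × √(1.0580/0.9420) = 694.3 × 1.05983 ≈ 735.8 nm.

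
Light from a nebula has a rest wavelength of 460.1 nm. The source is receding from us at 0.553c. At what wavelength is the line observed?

857.6 nm

Relativistic Doppler for wavelength: λ' = λ₀ · √((1 + β)/(1 − β)).
λ' = 460.1 × √(1.5530/0.4470) = 460.1 × 1.86394 ≈ 857.6 nm.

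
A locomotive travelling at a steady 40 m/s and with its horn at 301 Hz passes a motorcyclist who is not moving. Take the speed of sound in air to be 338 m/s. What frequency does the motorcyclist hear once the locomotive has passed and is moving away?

269 Hz

Receding: f₂ = f · v/(v + v_s) = 301 × 338/378 ≈ 269 Hz.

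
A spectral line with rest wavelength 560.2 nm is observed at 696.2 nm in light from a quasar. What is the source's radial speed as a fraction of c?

λ'/λ₀ = 1.2428 > 1 (redshift), so the source is receding.
λ'/λ₀ = √((1 + β)/(1 − β)) for a receding source ⇒ β = (r² − 1)/(r² + 1) with r = λ'/λ₀.
β = (1.5445 − 1)/(1.5445 + 1) ≈ 0.214.

0.214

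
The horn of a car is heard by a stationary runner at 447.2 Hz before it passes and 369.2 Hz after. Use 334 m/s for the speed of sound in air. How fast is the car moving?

32 m/s

f₁/f₂ = (v + v_s)/(v − v_s), so v_s = v · (f₁ − f₂)/(f₁ + f₂).
v_s = 334 × (447.2 − 369.2)/(447.2 + 369.2) = 334 × 78.0/816.4 ≈ 32 m/s.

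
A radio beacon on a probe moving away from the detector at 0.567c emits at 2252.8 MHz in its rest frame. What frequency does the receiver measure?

Relativistic Doppler for frequency: f' = f₀ · √((1 − β)/(1 + β)).
f' = 2252.8 × √(0.4330/1.5670) = 2252.8 × 0.52567 ≈ 1184.2 MHz.

1184.2 MHz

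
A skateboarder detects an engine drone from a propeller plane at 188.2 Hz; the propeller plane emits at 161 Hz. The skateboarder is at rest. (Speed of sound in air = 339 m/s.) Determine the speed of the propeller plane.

49 m/s

f' > f, so the propeller plane is approaching.
f' = f · v/(v − v_s) ⇒ v_s = v · |1 − f/f'|.
v_s = 339 × |1 − 161/188.2| = 339 × 0.1445 ≈ 49 m/s.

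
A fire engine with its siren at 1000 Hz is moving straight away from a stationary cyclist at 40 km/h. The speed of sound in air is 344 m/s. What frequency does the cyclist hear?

969 Hz

40 km/h = 11.11 m/s.
Moving source, stationary observer: f' = f · v/(v + v_s) since the source is receding.
f' = 1000 × 344/(344 + 11.11) = 1000 × 344/355.1 ≈ 969 Hz.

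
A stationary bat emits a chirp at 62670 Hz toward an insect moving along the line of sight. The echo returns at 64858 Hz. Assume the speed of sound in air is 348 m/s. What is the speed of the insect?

6.0 m/s

Double Doppler shift off a moving reflector: f₂ = f₀ · (v + u)/(v − u) (u > 0 toward emitter).
Rearranging, u = v · (f₂ − f₀)/(f₂ + f₀) = 348 × 2188/127528 ≈ 6.0 m/s.
So the insect is moving at 6.0 m/s toward the emitter.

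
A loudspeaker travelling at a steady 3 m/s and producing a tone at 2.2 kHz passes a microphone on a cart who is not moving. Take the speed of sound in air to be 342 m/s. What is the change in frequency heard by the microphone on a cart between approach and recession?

0.0386 kHz

Approaching: f₁ = f · v/(v − v_s) = 2.2 × 342/339 ≈ 2.2195 kHz.
Receding: f₂ = f · v/(v + v_s) = 2.2 × 342/345 ≈ 2.1809 kHz.
Drop: f₁ − f₂ = 2f·v·v_s/(v² − v_s²) = 2 × 2.2 × 342 × 3/(342² − 3²) ≈ 0.0386 kHz.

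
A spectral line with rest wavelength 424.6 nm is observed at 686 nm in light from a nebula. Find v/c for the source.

λ'/λ₀ = 1.6156 > 1 (redshift), so the source is receding.
λ'/λ₀ = √((1 + β)/(1 − β)) for a receding source ⇒ β = (r² − 1)/(r² + 1) with r = λ'/λ₀.
β = (2.6103 − 1)/(2.6103 + 1) ≈ 0.446.

0.446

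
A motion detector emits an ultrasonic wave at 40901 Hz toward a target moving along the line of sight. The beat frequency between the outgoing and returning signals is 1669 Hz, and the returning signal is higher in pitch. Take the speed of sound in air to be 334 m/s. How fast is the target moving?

Double Doppler shift off a moving reflector: f₂ = f₀ · (v + u)/(v − u) (u > 0 toward emitter).
Returning signal is higher, so f₂ = f₀ + Δf = 40901 + 1669 = 42570 Hz.
Rearranging, u = v · (f₂ − f₀)/(f₂ + f₀) = 334 × 1669/83471 ≈ 6.7 m/s.
So the target is moving at 6.7 m/s toward the emitter.

6.7 m/s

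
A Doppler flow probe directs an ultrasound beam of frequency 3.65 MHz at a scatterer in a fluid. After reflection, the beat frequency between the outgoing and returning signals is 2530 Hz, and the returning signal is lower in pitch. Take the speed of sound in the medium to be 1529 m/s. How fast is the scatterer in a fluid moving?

Double Doppler shift off a moving reflector: f₂ = f₀ · (v + u)/(v − u) (u > 0 toward emitter).
Returning signal is lower, so f₂ = f₀ − Δf = 3650000 − 2530 = 3647470 Hz.
Rearranging, u = v · (f₂ − f₀)/(f₂ + f₀) = 1529 × -2530/7297470 ≈ -0.53 m/s.
So the scatterer in a fluid is moving at 0.53 m/s away from the emitter.

0.53 m/s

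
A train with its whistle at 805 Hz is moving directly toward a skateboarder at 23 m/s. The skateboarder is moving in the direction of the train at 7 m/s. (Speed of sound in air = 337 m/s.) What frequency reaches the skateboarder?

882 Hz

Both move, so f' = f · (v + v_o)/(v − v_s).
f' = 805 × (337 + 7)/(337 − 23) = 805 × 344/314 ≈ 882 Hz.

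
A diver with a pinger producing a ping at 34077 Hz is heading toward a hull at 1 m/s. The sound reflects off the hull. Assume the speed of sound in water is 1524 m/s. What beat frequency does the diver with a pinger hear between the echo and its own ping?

44.7 Hz

The hull receives the sound from a moving source: f₁ = f₀ · v/(v − v_e) = 34077 × 1524/1523 ≈ 34099.4 Hz.
On the return leg the diver with a pinger is a moving observer: f₂ = f₁ · (v + v_e)/v = 34099.4 × 1525/1524 ≈ 34121.7 Hz.
Equivalently f₂ = f₀ · (v + v_e)/(v − v_e).
Beat against the emitted tone: |f₂ − f₀| = 2v_e·f₀/(v − v_e) = 2 × 1 × 34077/1523 ≈ 44.7 Hz.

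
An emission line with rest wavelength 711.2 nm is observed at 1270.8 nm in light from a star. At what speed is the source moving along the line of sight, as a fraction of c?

0.523

λ'/λ₀ = 1.7868 > 1 (redshift), so the source is receding.
λ'/λ₀ = √((1 + β)/(1 − β)) for a receding source ⇒ β = (r² − 1)/(r² + 1) with r = λ'/λ₀.
β = (3.1928 − 1)/(3.1928 + 1) ≈ 0.523.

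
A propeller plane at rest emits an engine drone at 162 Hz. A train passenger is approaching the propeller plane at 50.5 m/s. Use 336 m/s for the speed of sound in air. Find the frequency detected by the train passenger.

Moving observer, stationary source: f' = f · (v + v_o)/v.
f' = 162 × (336 + 50.5)/336 = 162 × 386.5/336 ≈ 186 Hz.

186 Hz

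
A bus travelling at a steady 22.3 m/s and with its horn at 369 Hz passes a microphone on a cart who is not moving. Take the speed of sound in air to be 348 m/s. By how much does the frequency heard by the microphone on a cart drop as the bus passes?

Approaching: f₁ = f · v/(v − v_s) = 369 × 348/325.7 ≈ 394.3 Hz.
Receding: f₂ = f · v/(v + v_s) = 369 × 348/370.3 ≈ 346.8 Hz.
Drop: f₁ − f₂ = 2f·v·v_s/(v² − v_s²) = 2 × 369 × 348 × 22.3/(348² − 22.3²) ≈ 47.5 Hz.

47.5 Hz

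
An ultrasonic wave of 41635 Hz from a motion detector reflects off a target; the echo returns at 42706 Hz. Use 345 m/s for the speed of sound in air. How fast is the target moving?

Double Doppler shift off a moving reflector: f₂ = f₀ · (v + u)/(v − u) (u > 0 toward emitter).
Rearranging, u = v · (f₂ − f₀)/(f₂ + f₀) = 345 × 1071/84341 ≈ 4.4 m/s.
So the target is moving at 4.4 m/s toward the emitter.

4.4 m/s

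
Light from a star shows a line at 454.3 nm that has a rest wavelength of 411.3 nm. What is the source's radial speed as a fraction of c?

λ'/λ₀ = 1.1045 > 1 (redshift), so the source is receding.
λ'/λ₀ = √((1 + β)/(1 − β)) for a receding source ⇒ β = (r² − 1)/(r² + 1) with r = λ'/λ₀.
β = (1.2200 − 1)/(1.2200 + 1) ≈ 0.099.

0.099c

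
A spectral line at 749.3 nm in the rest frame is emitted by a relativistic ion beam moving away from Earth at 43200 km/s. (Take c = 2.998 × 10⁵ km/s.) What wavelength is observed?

β = v/c = 43200/299800 = 0.1441.
Relativistic Doppler for wavelength: λ' = λ₀ · √((1 + β)/(1 − β)).
λ' = 749.3 × √(1.1441/0.8559) = 749.3 × 1.15616 ≈ 866.3 nm.

866.3 nm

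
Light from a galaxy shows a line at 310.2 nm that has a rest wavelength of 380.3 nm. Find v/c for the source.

λ'/λ₀ = 0.8157 < 1 (blueshift), so the source is approaching.
λ'/λ₀ = √((1 − β)/(1 + β)) for an approaching source ⇒ β = (1 − r²)/(1 + r²) with r = λ'/λ₀.
β = (1 − 0.6653)/(1 + 0.6653) ≈ 0.201.

0.201c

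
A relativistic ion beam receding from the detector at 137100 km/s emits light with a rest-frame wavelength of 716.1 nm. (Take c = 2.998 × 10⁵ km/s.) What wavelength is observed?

1173.5 nm

β = v/c = 137100/299800 = 0.4573.
Relativistic Doppler for wavelength: λ' = λ₀ · √((1 + β)/(1 − β)).
λ' = 716.1 × √(1.4573/0.5427) = 716.1 × 1.63869 ≈ 1173.5 nm.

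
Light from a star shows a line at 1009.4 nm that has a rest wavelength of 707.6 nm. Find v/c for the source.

λ'/λ₀ = 1.4265 > 1 (redshift), so the source is receding.
λ'/λ₀ = √((1 + β)/(1 − β)) for a receding source ⇒ β = (r² − 1)/(r² + 1) with r = λ'/λ₀.
β = (2.0349 − 1)/(2.0349 + 1) ≈ 0.341.

0.341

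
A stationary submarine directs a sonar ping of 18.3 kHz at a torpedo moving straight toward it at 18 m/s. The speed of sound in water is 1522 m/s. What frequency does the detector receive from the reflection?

18.74 kHz

At the torpedo (a moving observer), f₁ = f₀ · (v + u)/v = 18.3 × 1540/1522 ≈ 18.52 kHz.
On reflection it acts as a source moving toward the stationary detector: f₂ = f₁ · v/(v − u) = 18.52 × 1522/1504 ≈ 18.74 kHz.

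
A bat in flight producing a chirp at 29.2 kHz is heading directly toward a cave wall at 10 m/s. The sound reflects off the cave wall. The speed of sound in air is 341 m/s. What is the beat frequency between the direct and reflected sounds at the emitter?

The cave wall receives the sound from a moving source: f₁ = f₀ · v/(v − v_e) = 29.2 × 341/331 ≈ 30.082 kHz.
On the return leg the bat in flight is a moving observer: f₂ = f₁ · (v + v_e)/v = 30.082 × 351/341 ≈ 30.964 kHz.
Equivalently f₂ = f₀ · (v + v_e)/(v − v_e).
Beat against the emitted tone (with f₀ = 29200 Hz): |f₂ − f₀| = 2v_e·f₀/(v − v_e) = 2 × 10 × 29200/331 ≈ 1764 Hz.

1764 Hz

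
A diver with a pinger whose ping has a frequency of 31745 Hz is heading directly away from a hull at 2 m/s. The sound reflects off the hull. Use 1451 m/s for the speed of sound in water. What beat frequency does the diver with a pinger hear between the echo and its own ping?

87 Hz

The hull receives the sound from a moving source: f₁ = f₀ · v/(v + v_e) = 31745 × 1451/1453 ≈ 31701.3 Hz.
On the return leg the diver with a pinger is a moving observer: f₂ = f₁ · (v − v_e)/v = 31701.3 × 1449/1451 ≈ 31657.6 Hz.
Equivalently f₂ = f₀ · (v − v_e)/(v + v_e).
Beat against the emitted tone: |f₂ − f₀| = 2v_e·f₀/(v + v_e) = 2 × 2 × 31745/1453 ≈ 87 Hz.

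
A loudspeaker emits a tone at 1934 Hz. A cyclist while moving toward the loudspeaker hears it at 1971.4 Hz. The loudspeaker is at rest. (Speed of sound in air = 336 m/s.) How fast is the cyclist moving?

f' = f · (v + v_o)/v ⇒ v_o = v · |f'/f − 1|.
v_o = 336 × |1971.4/1934 − 1| = 336 × 0.01934 ≈ 6.5 m/s.

6.5 m/s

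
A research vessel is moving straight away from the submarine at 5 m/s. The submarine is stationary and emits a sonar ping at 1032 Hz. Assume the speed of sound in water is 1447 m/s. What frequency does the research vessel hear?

Moving observer, stationary source: f' = f · (v − v_o)/v.
f' = 1032 × (1447 − 5)/1447 = 1032 × 1442/1447 ≈ 1028 Hz.

1028 Hz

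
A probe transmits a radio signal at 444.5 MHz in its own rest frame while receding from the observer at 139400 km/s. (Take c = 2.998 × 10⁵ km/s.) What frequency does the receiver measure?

β = v/c = 139400/299800 = 0.4650.
Relativistic Doppler for frequency: f' = f₀ · √((1 − β)/(1 + β)).
f' = 444.5 × √(0.5350/1.4650) = 444.5 × 0.60433 ≈ 268.6 MHz.

268.6 MHz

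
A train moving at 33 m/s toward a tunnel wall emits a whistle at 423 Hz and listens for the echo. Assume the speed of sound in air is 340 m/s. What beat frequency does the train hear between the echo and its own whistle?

91 Hz

The tunnel wall receives the sound from a moving source: f₁ = f₀ · v/(v − v_e) = 423 × 340/307 ≈ 468.5 Hz.
On the return leg the train is a moving observer: f₂ = f₁ · (v + v_e)/v = 468.5 × 373/340 ≈ 513.9 Hz.
Beat against the emitted tone: |f₂ − f₀| = 2v_e·f₀/(v − v_e) = 2 × 33 × 423/307 ≈ 91 Hz.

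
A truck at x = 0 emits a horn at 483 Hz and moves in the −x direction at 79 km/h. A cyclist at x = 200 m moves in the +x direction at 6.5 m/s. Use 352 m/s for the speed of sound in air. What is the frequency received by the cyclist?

446 Hz

79 km/h = 21.94 m/s.
The observer lies on the +x side, so the source is heading away from the observer and the observer is heading away from the source.
With source receding and observer receding, f' = f · (v − v_o)/(v + v_s).
f' = 483 × (352 − 6.5)/(352 + 21.94) = 483 × 345.5/373.94 ≈ 446 Hz.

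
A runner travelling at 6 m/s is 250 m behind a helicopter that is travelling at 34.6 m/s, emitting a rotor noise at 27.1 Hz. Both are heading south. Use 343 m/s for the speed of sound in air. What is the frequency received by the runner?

The runner is behind, so the helicopter is moving away from it while the runner is moving toward the helicopter.
With source receding and observer approaching, f' = f · (v + v_o)/(v + v_s).
f' = 27.1 × (343 + 6)/(343 + 34.6) = 27.1 × 349/377.6 ≈ 25.0 Hz.

25.0 Hz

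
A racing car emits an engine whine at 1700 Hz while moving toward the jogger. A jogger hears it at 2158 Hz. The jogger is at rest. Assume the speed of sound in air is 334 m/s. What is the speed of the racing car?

71 m/s

f' = f · v/(v − v_s) ⇒ v_s = v · |1 − f/f'|.
v_s = 334 × |1 − 1700/2158| = 334 × 0.2122 ≈ 71 m/s.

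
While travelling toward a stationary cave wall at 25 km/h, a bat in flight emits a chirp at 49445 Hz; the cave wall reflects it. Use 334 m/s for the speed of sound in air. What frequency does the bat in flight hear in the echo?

25 km/h = 6.944 m/s.
The cave wall receives the sound from a moving source: f₁ = f₀ · v/(v − v_e) = 49445 × 334/327.06 ≈ 50495 Hz.
On the return leg the bat in flight is a moving observer: f₂ = f₁ · (v + v_e)/v = 50495 × 340.94/334 ≈ 51545 Hz.

51545 Hz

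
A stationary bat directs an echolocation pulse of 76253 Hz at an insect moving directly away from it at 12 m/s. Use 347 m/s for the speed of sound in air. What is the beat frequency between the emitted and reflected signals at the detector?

At the insect (a moving observer), f₁ = f₀ · (v − u)/v = 76253 × 335/347 ≈ 73616 Hz.
On reflection it acts as a source moving away from the stationary detector: f₂ = f₁ · v/(v + u) = 73616 × 347/359 ≈ 71155 Hz.
Beat frequency: |f₂ − f₀| = 2u·f₀/(v + u) = 2 × 12 × 76253/359 ≈ 5098 Hz.

5098 Hz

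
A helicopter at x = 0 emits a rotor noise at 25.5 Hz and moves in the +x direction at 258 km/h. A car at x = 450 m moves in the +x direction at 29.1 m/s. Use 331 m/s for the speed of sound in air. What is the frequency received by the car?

258 km/h = 71.67 m/s.
The observer lies on the +x side, so the source is heading toward the observer and the observer is heading away from the source.
With source approaching and observer receding, f' = f · (v − v_o)/(v − v_s).
f' = 25.5 × (331 − 29.1)/(331 − 71.67) = 25.5 × 301.9/259.33 ≈ 29.7 Hz.

29.7 Hz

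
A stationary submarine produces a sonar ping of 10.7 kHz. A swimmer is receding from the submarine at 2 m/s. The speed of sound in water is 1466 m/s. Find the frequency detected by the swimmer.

10.69 kHz

Moving observer, stationary source: f' = f · (v − v_o)/v.
f' = 10.7 × (1466 − 2)/1466 = 10.7 × 1464/1466 ≈ 10.69 kHz.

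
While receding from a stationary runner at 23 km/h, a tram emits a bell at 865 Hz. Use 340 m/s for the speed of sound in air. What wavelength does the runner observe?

40.0 cm

23 km/h = 6.389 m/s.
Only the source moves, away from the listener, so f' = f · v/(v + v_s).
f' = 865 × 340/(340 + 6.389) ≈ 849 Hz.
λ' = v/f' = 340/849.046 ≈ 40.0 cm.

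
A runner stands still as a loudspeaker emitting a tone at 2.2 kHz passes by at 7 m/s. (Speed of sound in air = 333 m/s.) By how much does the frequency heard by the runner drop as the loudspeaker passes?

0.0925 kHz

Approaching: f₁ = f · v/(v − v_s) = 2.2 × 333/326 ≈ 2.2472 kHz.
Receding: f₂ = f · v/(v + v_s) = 2.2 × 333/340 ≈ 2.1547 kHz.
Drop: f₁ − f₂ = 2f·v·v_s/(v² − v_s²) = 2 × 2.2 × 333 × 7/(333² − 7²) ≈ 0.0925 kHz.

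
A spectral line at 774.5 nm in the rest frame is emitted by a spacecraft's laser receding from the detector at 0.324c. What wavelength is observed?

1083.9 nm

Relativistic Doppler for wavelength: λ' = λ₀ · √((1 + β)/(1 − β)).
λ' = 774.5 × √(1.3240/0.6760) = 774.5 × 1.39949 ≈ 1083.9 nm.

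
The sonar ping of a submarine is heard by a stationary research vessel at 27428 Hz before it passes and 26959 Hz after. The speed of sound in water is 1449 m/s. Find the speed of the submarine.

f₁/f₂ = (v + v_s)/(v − v_s), so v_s = v · (f₁ − f₂)/(f₁ + f₂).
v_s = 1449 × (27428 − 26959)/(27428 + 26959) = 1449 × 469/54387 ≈ 12.5 m/s.

12.5 m/s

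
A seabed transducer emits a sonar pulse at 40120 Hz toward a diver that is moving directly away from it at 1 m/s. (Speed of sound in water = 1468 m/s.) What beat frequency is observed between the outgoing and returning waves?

At the diver (a moving observer), f₁ = f₀ · (v − u)/v = 40120 × 1467/1468 ≈ 40092.7 Hz.
The reflection then acts as a moving source: f₂ = f₁ · v/(v + u) ≈ 40065.4 Hz.
Equivalently f₂ = f₀ · (v − u)/(v + u).
Beat frequency: |f₂ − f₀| = 2u·f₀/(v + u) = 2 × 1 × 40120/1469 ≈ 54.6 Hz.

54.6 Hz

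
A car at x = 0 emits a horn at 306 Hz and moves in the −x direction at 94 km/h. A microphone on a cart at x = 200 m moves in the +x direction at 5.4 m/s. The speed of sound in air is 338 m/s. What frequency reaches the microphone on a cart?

280 Hz

94 km/h = 26.11 m/s.
The observer lies on the +x side, so the source is heading away from the observer and the observer is heading away from the source.
General Doppler shift: f' = f · (v − v_o)/(v + v_s).
f' = 306 × (338 − 5.4)/(338 + 26.11) = 306 × 332.6/364.11 ≈ 280 Hz.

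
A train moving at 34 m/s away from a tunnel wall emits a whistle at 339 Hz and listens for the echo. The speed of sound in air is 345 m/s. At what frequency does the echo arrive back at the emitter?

278 Hz

The tunnel wall receives the sound from a moving source: f₁ = f₀ · v/(v + v_e) = 339 × 345/379 ≈ 309 Hz.
On the return leg the train is a moving observer: f₂ = f₁ · (v − v_e)/v = 309 × 311/345 ≈ 278 Hz.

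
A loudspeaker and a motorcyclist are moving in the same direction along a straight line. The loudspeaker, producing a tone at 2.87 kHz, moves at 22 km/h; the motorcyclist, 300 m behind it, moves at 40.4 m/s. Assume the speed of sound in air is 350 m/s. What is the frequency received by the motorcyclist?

22 km/h = 6.111 m/s.
The motorcyclist is behind, so the loudspeaker is moving away from it while the motorcyclist is moving toward the loudspeaker.
Both move, so f' = f · (v + v_o)/(v + v_s).
f' = 2.87 × (350 + 40.4)/(350 + 6.111) = 2.87 × 390.4/356.11 ≈ 3.15 kHz.

3.15 kHz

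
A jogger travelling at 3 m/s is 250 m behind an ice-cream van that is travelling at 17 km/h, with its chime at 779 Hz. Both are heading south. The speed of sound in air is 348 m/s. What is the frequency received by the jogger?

17 km/h = 4.722 m/s.
The jogger is behind, so the ice-cream van is moving away from it while the jogger is moving toward the ice-cream van.
General Doppler shift: f' = f · (v + v_o)/(v + v_s).
f' = 779 × (348 + 3)/(348 + 4.722) = 779 × 351/352.72 ≈ 775 Hz.

775 Hz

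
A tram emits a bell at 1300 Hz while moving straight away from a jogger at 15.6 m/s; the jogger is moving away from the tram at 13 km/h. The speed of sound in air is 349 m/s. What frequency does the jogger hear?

1232 Hz

13 km/h = 3.611 m/s.
General Doppler shift: f' = f · (v − v_o)/(v + v_s).
f' = 1300 × (349 − 3.611)/(349 + 15.6) = 1300 × 345.39/364.6 ≈ 1232 Hz.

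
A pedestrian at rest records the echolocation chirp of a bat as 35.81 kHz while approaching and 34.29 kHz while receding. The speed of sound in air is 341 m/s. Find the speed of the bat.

f₁/f₂ = (v + v_s)/(v − v_s), so v_s = v · (f₁ − f₂)/(f₁ + f₂).
v_s = 341 × (35.81 − 34.29)/(35.81 + 34.29) = 341 × 1.52/70.10 ≈ 7.4 m/s.

7.4 m/s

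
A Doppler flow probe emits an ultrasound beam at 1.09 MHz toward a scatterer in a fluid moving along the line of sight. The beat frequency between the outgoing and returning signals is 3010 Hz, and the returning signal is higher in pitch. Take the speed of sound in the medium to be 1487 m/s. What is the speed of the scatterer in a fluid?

2.05 m/s

Double Doppler shift off a moving reflector: f₂ = f₀ · (v + u)/(v − u) (u > 0 toward emitter).
Returning signal is higher, so f₂ = f₀ + Δf = 1090000 + 3010 = 1093010 Hz.
Rearranging, u = v · (f₂ − f₀)/(f₂ + f₀) = 1487 × 3010/2183010 ≈ 2.05 m/s.
So the scatterer in a fluid is moving at 2.05 m/s toward the emitter.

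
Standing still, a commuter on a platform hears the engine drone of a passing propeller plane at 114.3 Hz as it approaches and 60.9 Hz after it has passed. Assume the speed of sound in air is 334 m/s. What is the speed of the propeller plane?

f₁/f₂ = (v + v_s)/(v − v_s), so v_s = v · (f₁ − f₂)/(f₁ + f₂).
v_s = 334 × (114.3 − 60.9)/(114.3 + 60.9) = 334 × 53.4/175.2 ≈ 102 m/s.

102 m/s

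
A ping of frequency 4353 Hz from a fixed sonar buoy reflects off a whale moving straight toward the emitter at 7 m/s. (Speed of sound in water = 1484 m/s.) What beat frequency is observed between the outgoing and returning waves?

41.3 Hz

At the whale (a moving observer), f₁ = f₀ · (v + u)/v = 4353 × 1491/1484 ≈ 4373.5 Hz.
On reflection it acts as a source moving toward the stationary detector: f₂ = f₁ · v/(v − u) = 4373.5 × 1484/1477 ≈ 4394.3 Hz.
Beat frequency: |f₂ − f₀| = 2u·f₀/(v − u) = 2 × 7 × 4353/1477 ≈ 41.3 Hz.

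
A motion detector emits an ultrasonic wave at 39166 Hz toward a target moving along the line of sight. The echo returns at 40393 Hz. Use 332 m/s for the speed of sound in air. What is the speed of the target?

5.1 m/s

Double Doppler shift off a moving reflector: f₂ = f₀ · (v + u)/(v − u) (u > 0 toward emitter).
Rearranging, u = v · (f₂ − f₀)/(f₂ + f₀) = 332 × 1227/79559 ≈ 5.1 m/s.
So the target is moving at 5.1 m/s toward the emitter.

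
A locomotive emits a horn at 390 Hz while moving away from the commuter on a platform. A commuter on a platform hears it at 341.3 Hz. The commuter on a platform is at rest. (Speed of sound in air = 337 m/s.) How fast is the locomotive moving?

48 m/s

f' = f · v/(v + v_s) ⇒ v_s = v · |1 − f/f'|.
v_s = 337 × |1 − 390/341.3| = 337 × 0.1427 ≈ 48 m/s.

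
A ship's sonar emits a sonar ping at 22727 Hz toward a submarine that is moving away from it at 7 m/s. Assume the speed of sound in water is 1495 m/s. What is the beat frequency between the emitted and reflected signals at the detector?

At the submarine (a moving observer), f₁ = f₀ · (v − u)/v = 22727 × 1488/1495 ≈ 22621 Hz.
The reflection then acts as a moving source: f₂ = f₁ · v/(v + u) ≈ 22515 Hz.
Equivalently f₂ = f₀ · (v − u)/(v + u).
Beat frequency: |f₂ − f₀| = 2u·f₀/(v + u) = 2 × 7 × 22727/1502 ≈ 212 Hz.

212 Hz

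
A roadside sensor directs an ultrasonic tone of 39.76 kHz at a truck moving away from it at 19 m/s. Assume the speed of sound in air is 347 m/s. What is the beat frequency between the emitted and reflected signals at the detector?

The truck first receives the wave as a moving observer: f₁ = f₀ · (v − u)/v = 39.76 × (347 − 19)/347 ≈ 37.58 kHz.
On reflection it acts as a source moving away from the stationary detector: f₂ = f₁ · v/(v + u) = 37.58 × 347/366 ≈ 35.63 kHz.
Equivalently f₂ = f₀ · (v − u)/(v + u).
Beat frequency (with f₀ = 39760 Hz): |f₂ − f₀| = 2u·f₀/(v + u) = 2 × 19 × 39760/366 ≈ 4128 Hz.

4128 Hz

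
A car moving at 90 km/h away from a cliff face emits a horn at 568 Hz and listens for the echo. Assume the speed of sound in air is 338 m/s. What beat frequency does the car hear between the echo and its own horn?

90 km/h = 25 m/s.
The cliff face receives the sound from a moving source: f₁ = f₀ · v/(v + v_e) = 568 × 338/363 ≈ 528.9 Hz.
On the return leg the car is a moving observer: f₂ = f₁ · (v − v_e)/v = 528.9 × 313/338 ≈ 489.8 Hz.
Beat against the emitted tone: |f₂ − f₀| = 2v_e·f₀/(v + v_e) = 2 × 25 × 568/363 ≈ 78 Hz.

78 Hz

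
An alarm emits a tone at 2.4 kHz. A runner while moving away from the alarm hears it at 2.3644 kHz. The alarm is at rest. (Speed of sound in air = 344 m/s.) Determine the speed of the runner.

5.1 m/s

f' = f · (v − v_o)/v ⇒ v_o = v · |f'/f − 1|.
v_o = 344 × |2.3644/2.4 − 1| = 344 × 0.01483 ≈ 5.1 m/s.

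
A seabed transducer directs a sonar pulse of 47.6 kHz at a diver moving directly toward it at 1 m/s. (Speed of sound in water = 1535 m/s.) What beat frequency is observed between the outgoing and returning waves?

At the diver (a moving observer), f₁ = f₀ · (v + u)/v = 47.6 × 1536/1535 ≈ 47.6310 kHz.
On reflection it acts as a source moving toward the stationary detector: f₂ = f₁ · v/(v − u) = 47.6310 × 1535/1534 ≈ 47.6621 kHz.
Beat frequency (with f₀ = 47600 Hz): |f₂ − f₀| = 2u·f₀/(v − u) = 2 × 1 × 47600/1534 ≈ 62 Hz.

62 Hz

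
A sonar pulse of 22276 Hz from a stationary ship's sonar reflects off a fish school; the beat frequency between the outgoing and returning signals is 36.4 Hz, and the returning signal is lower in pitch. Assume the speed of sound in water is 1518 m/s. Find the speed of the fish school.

1.24 m/s

Double Doppler shift off a moving reflector: f₂ = f₀ · (v + u)/(v − u) (u > 0 toward emitter).
Returning signal is lower, so f₂ = f₀ − Δf = 22276 − 36.4 = 22239.6 Hz.
Rearranging, u = v · (f₂ − f₀)/(f₂ + f₀) = 1518 × -36.4/44515.6 ≈ -1.24 m/s.
So the fish school is moving at 1.24 m/s away from the emitter.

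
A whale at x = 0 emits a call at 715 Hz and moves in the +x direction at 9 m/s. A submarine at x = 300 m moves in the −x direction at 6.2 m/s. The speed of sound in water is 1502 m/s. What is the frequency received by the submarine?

The observer lies on the +x side, so the source is heading toward the observer and the observer is heading toward the source.
With source approaching and observer approaching, f' = f · (v + v_o)/(v − v_s).
f' = 715 × (1502 + 6.2)/(1502 − 9) = 715 × 1508.2/1493 ≈ 722 Hz.

722 Hz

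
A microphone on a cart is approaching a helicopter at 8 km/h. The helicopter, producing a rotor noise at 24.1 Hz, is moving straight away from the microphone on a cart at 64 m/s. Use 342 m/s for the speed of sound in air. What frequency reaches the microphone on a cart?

8 km/h = 2.222 m/s.
With source receding and observer approaching, f' = f · (v + v_o)/(v + v_s).
f' = 24.1 × (342 + 2.222)/(342 + 64) = 24.1 × 344.22/406 ≈ 20.4 Hz.

20.4 Hz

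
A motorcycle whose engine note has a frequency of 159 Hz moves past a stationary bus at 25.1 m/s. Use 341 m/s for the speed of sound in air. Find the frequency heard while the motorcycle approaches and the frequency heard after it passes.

Approaching: f₁ = f · v/(v − v_s) = 159 × 341/315.9 ≈ 172 Hz.
Receding: f₂ = f · v/(v + v_s) = 159 × 341/366.1 ≈ 148 Hz.

172 Hz approaching; 148 Hz receding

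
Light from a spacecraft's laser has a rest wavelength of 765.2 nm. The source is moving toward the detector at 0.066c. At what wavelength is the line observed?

Relativistic Doppler for wavelength: λ' = λ₀ · √((1 − β)/(1 + β)).
λ' = 765.2 × √(0.9340/1.0660) = 765.2 × 0.93604 ≈ 716.3 nm.

716.3 nm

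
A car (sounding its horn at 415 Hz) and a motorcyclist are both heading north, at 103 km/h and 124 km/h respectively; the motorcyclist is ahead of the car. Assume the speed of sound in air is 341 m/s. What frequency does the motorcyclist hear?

103 km/h = 28.61 m/s; 124 km/h = 34.44 m/s.
The motorcyclist is ahead, so the car is moving toward it while the motorcyclist is moving away from the car.
Both move, so f' = f · (v − v_o)/(v − v_s).
f' = 415 × (341 − 34.44)/(341 − 28.61) = 415 × 306.56/312.39 ≈ 407 Hz.

407 Hz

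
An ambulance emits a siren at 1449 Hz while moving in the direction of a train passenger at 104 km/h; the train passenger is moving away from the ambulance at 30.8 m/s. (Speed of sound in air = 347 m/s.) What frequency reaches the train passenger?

1440 Hz

104 km/h = 28.89 m/s.
Both move, so f' = f · (v − v_o)/(v − v_s).
f' = 1449 × (347 − 30.8)/(347 − 28.89) = 1449 × 316.2/318.11 ≈ 1440 Hz.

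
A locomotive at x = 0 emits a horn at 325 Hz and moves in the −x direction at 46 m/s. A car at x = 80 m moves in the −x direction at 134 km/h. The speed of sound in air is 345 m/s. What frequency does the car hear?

134 km/h = 37.22 m/s.
The observer lies on the +x side, so the source is heading away from the observer and the observer is heading toward the source.
General Doppler shift: f' = f · (v + v_o)/(v + v_s).
f' = 325 × (345 + 37.22)/(345 + 46) = 325 × 382.22/391 ≈ 318 Hz.

318 Hz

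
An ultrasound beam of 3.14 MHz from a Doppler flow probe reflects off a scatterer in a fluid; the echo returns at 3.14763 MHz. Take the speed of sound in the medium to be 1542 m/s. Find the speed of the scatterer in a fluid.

Double Doppler shift off a moving reflector: f₂ = f₀ · (v + u)/(v − u) (u > 0 toward emitter).
Rearranging, u = v · (f₂ − f₀)/(f₂ + f₀) = 1542 × 0.00763/6.28763 ≈ 1.87 m/s.
So the scatterer in a fluid is moving at 1.87 m/s toward the emitter.

1.87 m/s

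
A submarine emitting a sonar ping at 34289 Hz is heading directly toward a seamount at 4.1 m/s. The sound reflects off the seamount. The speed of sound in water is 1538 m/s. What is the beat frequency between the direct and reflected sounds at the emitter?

The seamount receives the sound from a moving source: f₁ = f₀ · v/(v − v_e) = 34289 × 1538/1533.9 ≈ 34380.7 Hz.
On the return leg the submarine is a moving observer: f₂ = f₁ · (v + v_e)/v = 34380.7 × 1542.1/1538 ≈ 34472.3 Hz.
Equivalently f₂ = f₀ · (v + v_e)/(v − v_e).
Beat against the emitted tone: |f₂ − f₀| = 2v_e·f₀/(v − v_e) = 2 × 4.1 × 34289/1533.9 ≈ 183 Hz.

183 Hz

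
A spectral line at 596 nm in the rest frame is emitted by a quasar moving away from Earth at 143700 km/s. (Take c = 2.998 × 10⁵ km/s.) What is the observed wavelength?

1004.6 nm

β = v/c = 143700/299800 = 0.4793.
Relativistic Doppler for wavelength: λ' = λ₀ · √((1 + β)/(1 − β)).
λ' = 596 × √(1.4793/0.5207) = 596 × 1.68556 ≈ 1004.6 nm.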